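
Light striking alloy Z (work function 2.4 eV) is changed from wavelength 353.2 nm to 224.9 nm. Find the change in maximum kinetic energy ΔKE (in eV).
2.0025 eV

Using Einstein's equation: KE_max = hc/λ - φ

For λ₁ = 353.2 nm:
KE₁ = hc/λ₁ - φ = 3.5103 - 2.4 = 1.1103 eV

For λ₂ = 224.9 nm:
KE₂ = hc/λ₂ - φ = 5.5129 - 2.4 = 3.1129 eV

Change in KE:
ΔKE = KE₂ - KE₁ = 3.1129 - 1.1103 = 2.0025 eV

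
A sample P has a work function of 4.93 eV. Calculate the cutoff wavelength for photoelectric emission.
251.49 nm

The threshold wavelength is when the photon energy equals the work function:
hc/λ₀ = φ

Solving for λ₀:
λ₀ = hc/φ = (6.626×10⁻³⁴ J·s)(3×10⁸ m/s) / (4.93 eV × 1.602×10⁻¹⁹ J/eV)
λ₀ = 251.49 nm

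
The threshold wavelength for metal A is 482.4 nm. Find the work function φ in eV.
2.57 eV

At the threshold wavelength, photon energy equals work function:
φ = hc/λ₀

Calculating:
φ = (6.626×10⁻³⁴ J·s)(3×10⁸ m/s) / (482.4×10⁻⁹ m)
φ = 2.57 eV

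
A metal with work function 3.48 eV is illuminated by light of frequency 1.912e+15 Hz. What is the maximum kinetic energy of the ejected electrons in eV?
4.4274 eV

Using Einstein's photoelectric equation: KE_max = hf - φ

First, calculate the photon energy:
E_photon = hf = (6.626×10⁻³⁴ J·s)(1.912e+15 Hz)
E_photon = 7.9074 eV

Then, the maximum kinetic energy:
KE_max = E_photon - φ = 7.9074 eV - 3.48 eV = 4.4274 eV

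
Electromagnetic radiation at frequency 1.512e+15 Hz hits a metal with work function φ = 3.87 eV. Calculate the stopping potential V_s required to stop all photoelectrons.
2.3831 V

The stopping potential V_s satisfies: eV_s = KE_max

First, find KE_max using Einstein's equation:
E_photon = hf = (6.626×10⁻³⁴ J·s)(1.512e+15 Hz) = 6.2531 eV
KE_max = E_photon - φ = 6.2531 - 3.87 = 2.3831 eV

Since eV_s = KE_max:
V_s = KE_max/e = 2.3831 V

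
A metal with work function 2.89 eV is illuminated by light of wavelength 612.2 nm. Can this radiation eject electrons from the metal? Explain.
No

For photoemission, the photon energy must exceed the work function.

Photon energy: E = hc/λ = 2.0252 eV
Work function: φ = 2.89 eV

Since E_photon (2.0252 eV) < φ (2.89 eV), photoemission will NOT occur.
The threshold wavelength is λ₀ = hc/φ = 429.0 nm.
Since 612.2 nm > 429.0 nm, the photons lack sufficient energy.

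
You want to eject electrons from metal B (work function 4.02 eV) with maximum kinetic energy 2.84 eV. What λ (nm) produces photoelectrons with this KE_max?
180.73 nm

From Einstein's equation: KE_max = hc/λ - φ

Rearranging for λ:
hc/λ = KE_max + φ
λ = hc/(KE_max + φ)

Required photon energy:
E_photon = KE_max + φ = 2.84 + 4.02 = 6.86 eV

Required wavelength:
λ = hc/E_photon = (6.626×10⁻³⁴)(3×10⁸) / (6.86 × 1.602×10⁻¹⁹)
λ = 180.73 nm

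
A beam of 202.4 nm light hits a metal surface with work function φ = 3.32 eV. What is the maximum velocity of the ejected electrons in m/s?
9.9345e+05 m/s

First, find the maximum kinetic energy:
E_photon = hc/λ = 6.1257 eV
KE_max = E_photon - φ = 6.1257 - 3.32 = 2.8057 eV

Convert to Joules: KE_max = 2.8057 × 1.602×10⁻¹⁹ J = 4.4952e-19 J

Then use KE = ½mv² to find velocity:
v = √(2·KE/m) = √(2 × 4.4952e-19 J / 9.109e-31 kg)
v = 9.9345e+05 m/s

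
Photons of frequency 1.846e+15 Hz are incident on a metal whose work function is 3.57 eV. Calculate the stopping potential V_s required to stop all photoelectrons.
4.0644 V

The stopping potential V_s satisfies: eV_s = KE_max

First, find KE_max using Einstein's equation:
E_photon = hf = (6.626×10⁻³⁴ J·s)(1.846e+15 Hz) = 7.6344 eV
KE_max = E_photon - φ = 7.6344 - 3.57 = 4.0644 eV

Since eV_s = KE_max:
V_s = KE_max/e = 4.0644 V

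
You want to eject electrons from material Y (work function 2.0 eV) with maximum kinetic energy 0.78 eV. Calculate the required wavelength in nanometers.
445.99 nm

From Einstein's equation: KE_max = hc/λ - φ

Rearranging for λ:
hc/λ = KE_max + φ
λ = hc/(KE_max + φ)

Required photon energy:
E_photon = KE_max + φ = 0.78 + 2.0 = 2.78 eV

Required wavelength:
λ = hc/E_photon = (6.626×10⁻³⁴)(3×10⁸) / (2.78 × 1.602×10⁻¹⁹)
λ = 445.99 nm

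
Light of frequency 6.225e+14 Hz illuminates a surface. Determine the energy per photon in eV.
2.5745 eV

Using E = hf:

E = hf = (6.626×10⁻³⁴ J·s)(6.225e+14 Hz)
E = 2.5745 eV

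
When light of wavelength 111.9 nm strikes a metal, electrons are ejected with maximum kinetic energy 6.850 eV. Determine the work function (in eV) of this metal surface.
4.23 eV

From Einstein's photoelectric equation: KE_max = hf - φ = hc/λ - φ

Rearranging for φ:
φ = hc/λ - KE_max

Calculate photon energy:
E_photon = hc/λ = 11.0799 eV

Therefore:
φ = 11.0799 - 6.850 = 4.23 eV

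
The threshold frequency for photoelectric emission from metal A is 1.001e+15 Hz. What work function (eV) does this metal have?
4.14 eV

At the threshold frequency, photon energy equals work function:
φ = hf₀

Calculating:
φ = (6.626×10⁻³⁴ J·s)(1.001e+15 Hz)
φ = 4.14 eV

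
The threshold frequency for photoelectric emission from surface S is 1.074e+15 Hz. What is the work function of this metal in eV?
4.44 eV

At the threshold frequency, photon energy equals work function:
φ = hf₀

Calculating:
φ = (6.626×10⁻³⁴ J·s)(1.074e+15 Hz)
φ = 4.44 eV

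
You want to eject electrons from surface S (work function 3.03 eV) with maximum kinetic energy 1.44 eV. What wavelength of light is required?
277.37 nm

From Einstein's equation: KE_max = hc/λ - φ

Rearranging for λ:
hc/λ = KE_max + φ
λ = hc/(KE_max + φ)

Required photon energy:
E_photon = KE_max + φ = 1.44 + 3.03 = 4.47 eV

Required wavelength:
λ = hc/E_photon = (6.626×10⁻³⁴)(3×10⁸) / (4.47 × 1.602×10⁻¹⁹)
λ = 277.37 nm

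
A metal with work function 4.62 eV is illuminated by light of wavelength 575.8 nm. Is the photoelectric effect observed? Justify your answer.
No

For photoemission, the photon energy must exceed the work function.

Photon energy: E = hc/λ = 2.1533 eV
Work function: φ = 4.62 eV

Since E_photon (2.1533 eV) < φ (4.62 eV), photoemission will NOT occur.
The threshold wavelength is λ₀ = hc/φ = 268.4 nm.
Since 575.8 nm > 268.4 nm, the photons lack sufficient energy.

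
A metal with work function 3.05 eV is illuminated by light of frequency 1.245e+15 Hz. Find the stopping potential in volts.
2.0989 V

The stopping potential V_s satisfies: eV_s = KE_max

First, find KE_max using Einstein's equation:
E_photon = hf = (6.626×10⁻³⁴ J·s)(1.245e+15 Hz) = 5.1489 eV
KE_max = E_photon - φ = 5.1489 - 3.05 = 2.0989 eV

Since eV_s = KE_max:
V_s = KE_max/e = 2.0989 V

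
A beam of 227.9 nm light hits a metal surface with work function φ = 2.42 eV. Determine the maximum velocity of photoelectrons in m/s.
1.0307e+06 m/s

First, find the maximum kinetic energy:
E_photon = hc/λ = 5.4403 eV
KE_max = E_photon - φ = 5.4403 - 2.42 = 3.0203 eV

Convert to Joules: KE_max = 3.0203 × 1.602×10⁻¹⁹ J = 4.8390e-19 J

Then use KE = ½mv² to find velocity:
v = √(2·KE/m) = √(2 × 4.8390e-19 J / 9.109e-31 kg)
v = 1.0307e+06 m/s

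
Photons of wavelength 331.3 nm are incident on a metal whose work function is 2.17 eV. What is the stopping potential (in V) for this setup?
1.5724 V

The stopping potential V_s satisfies: eV_s = KE_max

First, find KE_max using Einstein's equation:
E_photon = hc/λ = 3.7424 eV
KE_max = E_photon - φ = 3.7424 - 2.17 = 1.5724 eV

Since eV_s = KE_max:
V_s = KE_max/e = 1.5724 V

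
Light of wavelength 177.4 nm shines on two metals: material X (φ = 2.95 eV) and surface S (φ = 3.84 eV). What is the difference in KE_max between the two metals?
0.8900 eV

Using KE_max = hc/λ - φ for each metal:

Photon energy: E = hc/λ = 6.9890 eV

For material X (φ₁ = 2.95 eV):
KE₁ = E - φ₁ = 6.9890 - 2.95 = 4.0390 eV

For surface S (φ₂ = 3.84 eV):
KE₂ = E - φ₂ = 6.9890 - 3.84 = 3.1490 eV

Difference:
ΔKE = KE₁ - KE₂ = 4.0390 - 3.1490 = 0.8900 eV

Note: The difference equals the difference in work functions: 3.84 - 2.95 = 0.89 eV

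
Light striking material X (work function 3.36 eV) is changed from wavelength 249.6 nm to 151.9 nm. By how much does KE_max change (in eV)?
3.1949 eV

Using Einstein's equation: KE_max = hc/λ - φ

For λ₁ = 249.6 nm:
KE₁ = hc/λ₁ - φ = 4.9673 - 3.36 = 1.6073 eV

For λ₂ = 151.9 nm:
KE₂ = hc/λ₂ - φ = 8.1622 - 3.36 = 4.8022 eV

Change in KE:
ΔKE = KE₂ - KE₁ = 4.8022 - 1.6073 = 3.1949 eV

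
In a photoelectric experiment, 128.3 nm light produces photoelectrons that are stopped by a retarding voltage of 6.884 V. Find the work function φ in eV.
2.78 eV

The stopping potential gives the maximum kinetic energy: KE_max = eV_s = 6.884 eV

From Einstein's photoelectric equation: KE_max = hc/λ - φ
Rearranging: φ = hc/λ - KE_max

Calculate photon energy:
E_photon = hc/λ = (6.626×10⁻³⁴ J·s)(3×10⁸ m/s) / (128.3×10⁻⁹ m) = 9.6636 eV

Therefore:
φ = 9.6636 - 6.884 = 2.78 eV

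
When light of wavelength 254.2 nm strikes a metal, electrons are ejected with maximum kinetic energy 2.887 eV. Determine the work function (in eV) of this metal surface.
1.99 eV

From Einstein's photoelectric equation: KE_max = hf - φ = hc/λ - φ

Rearranging for φ:
φ = hc/λ - KE_max

Calculate photon energy:
E_photon = hc/λ = 4.8774 eV

Therefore:
φ = 4.8774 - 2.887 = 1.99 eV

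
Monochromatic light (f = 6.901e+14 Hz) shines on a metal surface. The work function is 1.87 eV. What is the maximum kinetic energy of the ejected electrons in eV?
0.9840 eV

Using Einstein's photoelectric equation: KE_max = hf - φ

First, calculate the photon energy:
E_photon = hf = (6.626×10⁻³⁴ J·s)(6.901e+14 Hz)
E_photon = 2.8540 eV

Then, the maximum kinetic energy:
KE_max = E_photon - φ = 2.8540 eV - 1.87 eV = 0.9840 eV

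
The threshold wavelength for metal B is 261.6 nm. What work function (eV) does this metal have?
4.74 eV

At the threshold wavelength, photon energy equals work function:
φ = hc/λ₀

Calculating:
φ = (6.626×10⁻³⁴ J·s)(3×10⁸ m/s) / (261.6×10⁻⁹ m)
φ = 4.74 eV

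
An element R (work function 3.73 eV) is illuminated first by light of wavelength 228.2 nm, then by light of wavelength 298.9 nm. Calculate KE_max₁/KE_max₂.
4.0743

Using Einstein's equation: KE_max = hc/λ - φ

For λ₁ = 228.2 nm:
E₁ = hc/λ₁ = 5.4331 eV
KE₁ = E₁ - φ = 5.4331 - 3.73 = 1.7031 eV

For λ₂ = 298.9 nm:
E₂ = hc/λ₂ = 4.1480 eV
KE₂ = E₂ - φ = 4.1480 - 3.73 = 0.4180 eV

Ratio: KE₁/KE₂ = 1.7031/0.4180 = 4.0743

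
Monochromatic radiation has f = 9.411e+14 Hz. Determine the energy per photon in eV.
3.8921 eV

Using E = hf:

E = hf = (6.626×10⁻³⁴ J·s)(9.411e+14 Hz)
E = 3.8921 eV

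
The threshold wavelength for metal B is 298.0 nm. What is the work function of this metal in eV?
4.16 eV

At the threshold wavelength, photon energy equals work function:
φ = hc/λ₀

Calculating:
φ = (6.626×10⁻³⁴ J·s)(3×10⁸ m/s) / (298.0×10⁻⁹ m)
φ = 4.16 eV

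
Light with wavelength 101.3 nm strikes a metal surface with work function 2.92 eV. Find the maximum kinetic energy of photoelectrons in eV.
9.3193 eV

Using Einstein's photoelectric equation: KE_max = hf - φ = hc/λ - φ

First, calculate the photon energy:
E_photon = hc/λ = (6.626×10⁻³⁴ J·s)(3×10⁸ m/s) / (101.3×10⁻⁹ m)
E_photon = 12.2393 eV

Then, the maximum kinetic energy:
KE_max = E_photon - φ = 12.2393 eV - 2.92 eV = 9.3193 eV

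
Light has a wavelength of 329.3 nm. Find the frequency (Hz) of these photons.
9.1039e+14 Hz

Using the wave equation: c = fλ

Solving for frequency:
f = c/λ = (3×10⁸ m/s) / (329.3×10⁻⁹ m)
f = 9.1039e+14 Hz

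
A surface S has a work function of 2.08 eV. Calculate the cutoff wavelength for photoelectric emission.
596.08 nm

The threshold wavelength is when the photon energy equals the work function:
hc/λ₀ = φ

Solving for λ₀:
λ₀ = hc/φ = (6.626×10⁻³⁴ J·s)(3×10⁸ m/s) / (2.08 eV × 1.602×10⁻¹⁹ J/eV)
λ₀ = 596.08 nm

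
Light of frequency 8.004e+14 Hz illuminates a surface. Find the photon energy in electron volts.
3.3102 eV

Using E = hf:

E = hf = (6.626×10⁻³⁴ J·s)(8.004e+14 Hz)
E = 3.3102 eV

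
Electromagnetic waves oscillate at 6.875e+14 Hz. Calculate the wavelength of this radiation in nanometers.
436.06 nm

Using the wave equation: c = fλ

Solving for wavelength:
λ = c/f = (3×10⁸ m/s) / (6.875e+14 Hz)
λ = 436.06 nm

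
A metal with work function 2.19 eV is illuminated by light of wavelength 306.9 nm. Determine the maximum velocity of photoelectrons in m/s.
8.0667e+05 m/s

First, find the maximum kinetic energy:
E_photon = hc/λ = 4.0399 eV
KE_max = E_photon - φ = 4.0399 - 2.19 = 1.8499 eV

Convert to Joules: KE_max = 1.8499 × 1.602×10⁻¹⁹ J = 2.9638e-19 J

Then use KE = ½mv² to find velocity:
v = √(2·KE/m) = √(2 × 2.9638e-19 J / 9.109e-31 kg)
v = 8.0667e+05 m/s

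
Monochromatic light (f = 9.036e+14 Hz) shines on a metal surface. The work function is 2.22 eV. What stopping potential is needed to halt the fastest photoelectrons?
1.5170 V

The stopping potential V_s satisfies: eV_s = KE_max

First, find KE_max using Einstein's equation:
E_photon = hf = (6.626×10⁻³⁴ J·s)(9.036e+14 Hz) = 3.7370 eV
KE_max = E_photon - φ = 3.7370 - 2.22 = 1.5170 eV

Since eV_s = KE_max:
V_s = KE_max/e = 1.5170 V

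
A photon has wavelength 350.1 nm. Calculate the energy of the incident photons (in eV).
3.5414 eV

Using E = hf = hc/λ:

E = hc/λ = (6.626×10⁻³⁴ J·s)(3×10⁸ m/s) / (350.1×10⁻⁹ m)
E = 3.5414 eV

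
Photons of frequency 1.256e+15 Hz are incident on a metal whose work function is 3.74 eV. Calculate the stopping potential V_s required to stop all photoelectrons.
1.4544 V

The stopping potential V_s satisfies: eV_s = KE_max

First, find KE_max using Einstein's equation:
E_photon = hf = (6.626×10⁻³⁴ J·s)(1.256e+15 Hz) = 5.1944 eV
KE_max = E_photon - φ = 5.1944 - 3.74 = 1.4544 eV

Since eV_s = KE_max:
V_s = KE_max/e = 1.4544 V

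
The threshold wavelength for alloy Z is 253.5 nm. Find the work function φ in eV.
4.89 eV

At the threshold wavelength, photon energy equals work function:
φ = hc/λ₀

Calculating:
φ = (6.626×10⁻³⁴ J·s)(3×10⁸ m/s) / (253.5×10⁻⁹ m)
φ = 4.89 eV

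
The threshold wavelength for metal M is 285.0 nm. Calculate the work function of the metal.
4.35 eV

At the threshold wavelength, photon energy equals work function:
φ = hc/λ₀

Calculating:
φ = (6.626×10⁻³⁴ J·s)(3×10⁸ m/s) / (285.0×10⁻⁹ m)
φ = 4.35 eV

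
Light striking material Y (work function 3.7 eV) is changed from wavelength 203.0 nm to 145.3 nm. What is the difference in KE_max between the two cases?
2.4254 eV

Using Einstein's equation: KE_max = hc/λ - φ

For λ₁ = 203.0 nm:
KE₁ = hc/λ₁ - φ = 6.1076 - 3.7 = 2.4076 eV

For λ₂ = 145.3 nm:
KE₂ = hc/λ₂ - φ = 8.5330 - 3.7 = 4.8330 eV

Change in KE:
ΔKE = KE₂ - KE₁ = 4.8330 - 2.4076 = 2.4254 eV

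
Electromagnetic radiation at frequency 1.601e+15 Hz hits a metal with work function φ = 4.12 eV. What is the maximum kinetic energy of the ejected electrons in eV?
2.5012 eV

Using Einstein's photoelectric equation: KE_max = hf - φ

First, calculate the photon energy:
E_photon = hf = (6.626×10⁻³⁴ J·s)(1.601e+15 Hz)
E_photon = 6.6212 eV

Then, the maximum kinetic energy:
KE_max = E_photon - φ = 6.6212 eV - 4.12 eV = 2.5012 eV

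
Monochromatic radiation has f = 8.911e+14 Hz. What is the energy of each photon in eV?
3.6853 eV

Using E = hf:

E = hf = (6.626×10⁻³⁴ J·s)(8.911e+14 Hz)
E = 3.6853 eV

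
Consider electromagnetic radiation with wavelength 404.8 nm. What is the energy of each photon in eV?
3.0629 eV

Using E = hf = hc/λ:

E = hc/λ = (6.626×10⁻³⁴ J·s)(3×10⁸ m/s) / (404.8×10⁻⁹ m)
E = 3.0629 eV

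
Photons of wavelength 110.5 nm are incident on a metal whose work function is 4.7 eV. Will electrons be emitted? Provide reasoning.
Yes

For photoemission, the photon energy must exceed the work function.

Photon energy: E = hc/λ = 11.2203 eV
Work function: φ = 4.7 eV

Since E_photon (11.2203 eV) > φ (4.7 eV), photoemission WILL occur.
The threshold wavelength is λ₀ = hc/φ = 263.8 nm.
Since 110.5 nm < 263.8 nm, the light has sufficient energy.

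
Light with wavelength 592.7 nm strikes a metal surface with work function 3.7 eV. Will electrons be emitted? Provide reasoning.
No

For photoemission, the photon energy must exceed the work function.

Photon energy: E = hc/λ = 2.0919 eV
Work function: φ = 3.7 eV

Since E_photon (2.0919 eV) < φ (3.7 eV), photoemission will NOT occur.
The threshold wavelength is λ₀ = hc/φ = 335.1 nm.
Since 592.7 nm > 335.1 nm, the photons lack sufficient energy.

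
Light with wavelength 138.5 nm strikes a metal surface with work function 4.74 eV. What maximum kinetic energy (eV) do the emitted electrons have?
4.2119 eV

Using Einstein's photoelectric equation: KE_max = hf - φ = hc/λ - φ

First, calculate the photon energy:
E_photon = hc/λ = (6.626×10⁻³⁴ J·s)(3×10⁸ m/s) / (138.5×10⁻⁹ m)
E_photon = 8.9519 eV

Then, the maximum kinetic energy:
KE_max = E_photon - φ = 8.9519 eV - 4.74 eV = 4.2119 eV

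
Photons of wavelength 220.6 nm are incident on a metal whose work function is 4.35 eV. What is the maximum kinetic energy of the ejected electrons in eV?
1.2703 eV

Using Einstein's photoelectric equation: KE_max = hf - φ = hc/λ - φ

First, calculate the photon energy:
E_photon = hc/λ = (6.626×10⁻³⁴ J·s)(3×10⁸ m/s) / (220.6×10⁻⁹ m)
E_photon = 5.6203 eV

Then, the maximum kinetic energy:
KE_max = E_photon - φ = 5.6203 eV - 4.35 eV = 1.2703 eV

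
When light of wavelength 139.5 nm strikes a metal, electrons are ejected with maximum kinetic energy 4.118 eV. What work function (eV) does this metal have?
4.77 eV

From Einstein's photoelectric equation: KE_max = hf - φ = hc/λ - φ

Rearranging for φ:
φ = hc/λ - KE_max

Calculate photon energy:
E_photon = hc/λ = 8.8878 eV

Therefore:
φ = 8.8878 - 4.118 = 4.77 eV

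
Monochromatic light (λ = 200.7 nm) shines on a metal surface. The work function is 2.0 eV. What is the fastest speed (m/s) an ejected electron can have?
1.2122e+06 m/s

First, find the maximum kinetic energy:
E_photon = hc/λ = 6.1776 eV
KE_max = E_photon - φ = 6.1776 - 2.0 = 4.1776 eV

Convert to Joules: KE_max = 4.1776 × 1.602×10⁻¹⁹ J = 6.6932e-19 J

Then use KE = ½mv² to find velocity:
v = √(2·KE/m) = √(2 × 6.6932e-19 J / 9.109e-31 kg)
v = 1.2122e+06 m/s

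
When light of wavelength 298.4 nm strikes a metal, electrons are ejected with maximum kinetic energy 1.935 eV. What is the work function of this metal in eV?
2.22 eV

From Einstein's photoelectric equation: KE_max = hf - φ = hc/λ - φ

Rearranging for φ:
φ = hc/λ - KE_max

Calculate photon energy:
E_photon = hc/λ = 4.1550 eV

Therefore:
φ = 4.1550 - 1.935 = 2.22 eV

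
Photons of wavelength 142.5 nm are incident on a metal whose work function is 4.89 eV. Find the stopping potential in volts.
3.8106 V

The stopping potential V_s satisfies: eV_s = KE_max

First, find KE_max using Einstein's equation:
E_photon = hc/λ = 8.7006 eV
KE_max = E_photon - φ = 8.7006 - 4.89 = 3.8106 eV

Since eV_s = KE_max:
V_s = KE_max/e = 3.8106 V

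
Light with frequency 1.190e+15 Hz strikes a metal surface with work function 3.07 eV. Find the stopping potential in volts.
1.8514 V

The stopping potential V_s satisfies: eV_s = KE_max

First, find KE_max using Einstein's equation:
E_photon = hf = (6.626×10⁻³⁴ J·s)(1.190e+15 Hz) = 4.9214 eV
KE_max = E_photon - φ = 4.9214 - 3.07 = 1.8514 eV

Since eV_s = KE_max:
V_s = KE_max/e = 1.8514 V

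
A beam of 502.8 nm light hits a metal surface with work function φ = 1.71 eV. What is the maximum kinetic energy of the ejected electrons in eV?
0.7559 eV

Using Einstein's photoelectric equation: KE_max = hf - φ = hc/λ - φ

First, calculate the photon energy:
E_photon = hc/λ = (6.626×10⁻³⁴ J·s)(3×10⁸ m/s) / (502.8×10⁻⁹ m)
E_photon = 2.4659 eV

Then, the maximum kinetic energy:
KE_max = E_photon - φ = 2.4659 eV - 1.71 eV = 0.7559 eV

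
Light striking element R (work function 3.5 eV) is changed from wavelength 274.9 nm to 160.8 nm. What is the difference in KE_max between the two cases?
3.2003 eV

Using Einstein's equation: KE_max = hc/λ - φ

For λ₁ = 274.9 nm:
KE₁ = hc/λ₁ - φ = 4.5102 - 3.5 = 1.0102 eV

For λ₂ = 160.8 nm:
KE₂ = hc/λ₂ - φ = 7.7105 - 3.5 = 4.2105 eV

Change in KE:
ΔKE = KE₂ - KE₁ = 4.2105 - 1.0102 = 3.2003 eV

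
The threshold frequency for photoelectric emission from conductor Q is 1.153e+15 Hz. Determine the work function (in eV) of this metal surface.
4.77 eV

At the threshold frequency, photon energy equals work function:
φ = hf₀

Calculating:
φ = (6.626×10⁻³⁴ J·s)(1.153e+15 Hz)
φ = 4.77 eV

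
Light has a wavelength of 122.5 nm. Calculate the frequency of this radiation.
2.4473e+15 Hz

Using the wave equation: c = fλ

Solving for frequency:
f = c/λ = (3×10⁸ m/s) / (122.5×10⁻⁹ m)
f = 2.4473e+15 Hz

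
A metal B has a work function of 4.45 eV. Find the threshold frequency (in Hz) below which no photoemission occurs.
1.0760e+15 Hz

The threshold frequency is when the photon energy equals the work function:
hf₀ = φ

Solving for f₀:
f₀ = φ/h = (4.45 eV × 1.602×10⁻¹⁹ J/eV) / (6.626×10⁻³⁴ J·s)
f₀ = 1.0760e+15 Hz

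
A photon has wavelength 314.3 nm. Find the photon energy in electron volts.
3.9448 eV

Using E = hf = hc/λ:

E = hc/λ = (6.626×10⁻³⁴ J·s)(3×10⁸ m/s) / (314.3×10⁻⁹ m)
E = 3.9448 eV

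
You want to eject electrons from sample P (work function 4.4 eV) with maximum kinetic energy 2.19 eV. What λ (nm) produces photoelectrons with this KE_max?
188.14 nm

From Einstein's equation: KE_max = hc/λ - φ

Rearranging for λ:
hc/λ = KE_max + φ
λ = hc/(KE_max + φ)

Required photon energy:
E_photon = KE_max + φ = 2.19 + 4.4 = 6.59 eV

Required wavelength:
λ = hc/E_photon = (6.626×10⁻³⁴)(3×10⁸) / (6.59 × 1.602×10⁻¹⁹)
λ = 188.14 nm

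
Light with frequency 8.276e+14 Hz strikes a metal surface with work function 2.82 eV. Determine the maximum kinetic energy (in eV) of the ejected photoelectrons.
0.6027 eV

Using Einstein's photoelectric equation: KE_max = hf - φ

First, calculate the photon energy:
E_photon = hf = (6.626×10⁻³⁴ J·s)(8.276e+14 Hz)
E_photon = 3.4227 eV

Then, the maximum kinetic energy:
KE_max = E_photon - φ = 3.4227 eV - 2.82 eV = 0.6027 eV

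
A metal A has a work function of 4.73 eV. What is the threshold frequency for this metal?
1.1437e+15 Hz

The threshold frequency is when the photon energy equals the work function:
hf₀ = φ

Solving for f₀:
f₀ = φ/h = (4.73 eV × 1.602×10⁻¹⁹ J/eV) / (6.626×10⁻³⁴ J·s)
f₀ = 1.1437e+15 Hz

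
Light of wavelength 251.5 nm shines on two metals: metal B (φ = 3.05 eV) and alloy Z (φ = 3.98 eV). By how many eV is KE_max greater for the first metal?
0.9300 eV

Using KE_max = hc/λ - φ for each metal:

Photon energy: E = hc/λ = 4.9298 eV

For metal B (φ₁ = 3.05 eV):
KE₁ = E - φ₁ = 4.9298 - 3.05 = 1.8798 eV

For alloy Z (φ₂ = 3.98 eV):
KE₂ = E - φ₂ = 4.9298 - 3.98 = 0.9498 eV

Difference:
ΔKE = KE₁ - KE₂ = 1.8798 - 0.9498 = 0.9300 eV

Note: The difference equals the difference in work functions: 3.98 - 3.05 = 0.93 eV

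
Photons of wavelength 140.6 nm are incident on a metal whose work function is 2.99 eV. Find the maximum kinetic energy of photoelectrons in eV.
5.8282 eV

Using Einstein's photoelectric equation: KE_max = hf - φ = hc/λ - φ

First, calculate the photon energy:
E_photon = hc/λ = (6.626×10⁻³⁴ J·s)(3×10⁸ m/s) / (140.6×10⁻⁹ m)
E_photon = 8.8182 eV

Then, the maximum kinetic energy:
KE_max = E_photon - φ = 8.8182 eV - 2.99 eV = 5.8282 eV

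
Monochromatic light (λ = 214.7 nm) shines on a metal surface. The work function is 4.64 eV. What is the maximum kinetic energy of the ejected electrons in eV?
1.1348 eV

Using Einstein's photoelectric equation: KE_max = hf - φ = hc/λ - φ

First, calculate the photon energy:
E_photon = hc/λ = (6.626×10⁻³⁴ J·s)(3×10⁸ m/s) / (214.7×10⁻⁹ m)
E_photon = 5.7748 eV

Then, the maximum kinetic energy:
KE_max = E_photon - φ = 5.7748 eV - 4.64 eV = 1.1348 eV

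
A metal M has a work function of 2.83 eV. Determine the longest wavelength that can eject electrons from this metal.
438.11 nm

The threshold wavelength is when the photon energy equals the work function:
hc/λ₀ = φ

Solving for λ₀:
λ₀ = hc/φ = (6.626×10⁻³⁴ J·s)(3×10⁸ m/s) / (2.83 eV × 1.602×10⁻¹⁹ J/eV)
λ₀ = 438.11 nm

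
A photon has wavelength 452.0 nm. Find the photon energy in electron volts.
2.7430 eV

Using E = hf = hc/λ:

E = hc/λ = (6.626×10⁻³⁴ J·s)(3×10⁸ m/s) / (452.0×10⁻⁹ m)
E = 2.7430 eV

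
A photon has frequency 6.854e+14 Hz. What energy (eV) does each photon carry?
2.8346 eV

Using E = hf:

E = hf = (6.626×10⁻³⁴ J·s)(6.854e+14 Hz)
E = 2.8346 eV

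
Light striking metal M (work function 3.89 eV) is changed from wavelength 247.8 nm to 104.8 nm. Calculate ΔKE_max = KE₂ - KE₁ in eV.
6.8272 eV

Using Einstein's equation: KE_max = hc/λ - φ

For λ₁ = 247.8 nm:
KE₁ = hc/λ₁ - φ = 5.0034 - 3.89 = 1.1134 eV

For λ₂ = 104.8 nm:
KE₂ = hc/λ₂ - φ = 11.8306 - 3.89 = 7.9406 eV

Change in KE:
ΔKE = KE₂ - KE₁ = 7.9406 - 1.1134 = 6.8272 eV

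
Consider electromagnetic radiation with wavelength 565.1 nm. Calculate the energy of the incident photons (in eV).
2.1940 eV

Using E = hf = hc/λ:

E = hc/λ = (6.626×10⁻³⁴ J·s)(3×10⁸ m/s) / (565.1×10⁻⁹ m)
E = 2.1940 eV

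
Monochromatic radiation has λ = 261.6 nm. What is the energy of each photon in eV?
4.7395 eV

Using E = hf = hc/λ:

E = hc/λ = (6.626×10⁻³⁴ J·s)(3×10⁸ m/s) / (261.6×10⁻⁹ m)
E = 4.7395 eV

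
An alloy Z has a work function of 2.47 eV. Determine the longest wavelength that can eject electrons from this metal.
501.96 nm

The threshold wavelength is when the photon energy equals the work function:
hc/λ₀ = φ

Solving for λ₀:
λ₀ = hc/φ = (6.626×10⁻³⁴ J·s)(3×10⁸ m/s) / (2.47 eV × 1.602×10⁻¹⁹ J/eV)
λ₀ = 501.96 nm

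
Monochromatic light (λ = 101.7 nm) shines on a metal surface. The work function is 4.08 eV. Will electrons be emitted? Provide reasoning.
Yes

For photoemission, the photon energy must exceed the work function.

Photon energy: E = hc/λ = 12.1912 eV
Work function: φ = 4.08 eV

Since E_photon (12.1912 eV) > φ (4.08 eV), photoemission WILL occur.
The threshold wavelength is λ₀ = hc/φ = 303.9 nm.
Since 101.7 nm < 303.9 nm, the light has sufficient energy.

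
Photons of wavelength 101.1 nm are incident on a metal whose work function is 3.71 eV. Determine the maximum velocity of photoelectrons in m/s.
1.7346e+06 m/s

First, find the maximum kinetic energy:
E_photon = hc/λ = 12.2635 eV
KE_max = E_photon - φ = 12.2635 - 3.71 = 8.5535 eV

Convert to Joules: KE_max = 8.5535 × 1.602×10⁻¹⁹ J = 1.3704e-18 J

Then use KE = ½mv² to find velocity:
v = √(2·KE/m) = √(2 × 1.3704e-18 J / 9.109e-31 kg)
v = 1.7346e+06 m/s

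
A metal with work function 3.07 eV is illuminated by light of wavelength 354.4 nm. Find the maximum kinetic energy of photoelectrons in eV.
0.4284 eV

Using Einstein's photoelectric equation: KE_max = hf - φ = hc/λ - φ

First, calculate the photon energy:
E_photon = hc/λ = (6.626×10⁻³⁴ J·s)(3×10⁸ m/s) / (354.4×10⁻⁹ m)
E_photon = 3.4984 eV

Then, the maximum kinetic energy:
KE_max = E_photon - φ = 3.4984 eV - 3.07 eV = 0.4284 eV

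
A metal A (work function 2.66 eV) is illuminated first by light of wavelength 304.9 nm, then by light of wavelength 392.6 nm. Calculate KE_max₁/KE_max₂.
2.8239

Using Einstein's equation: KE_max = hc/λ - φ

For λ₁ = 304.9 nm:
E₁ = hc/λ₁ = 4.0664 eV
KE₁ = E₁ - φ = 4.0664 - 2.66 = 1.4064 eV

For λ₂ = 392.6 nm:
E₂ = hc/λ₂ = 3.1580 eV
KE₂ = E₂ - φ = 3.1580 - 2.66 = 0.4980 eV

Ratio: KE₁/KE₂ = 1.4064/0.4980 = 2.8239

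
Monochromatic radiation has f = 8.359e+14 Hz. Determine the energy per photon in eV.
3.4570 eV

Using E = hf:

E = hf = (6.626×10⁻³⁴ J·s)(8.359e+14 Hz)
E = 3.4570 eV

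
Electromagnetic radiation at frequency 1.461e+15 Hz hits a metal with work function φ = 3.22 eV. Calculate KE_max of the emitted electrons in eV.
2.8222 eV

Using Einstein's photoelectric equation: KE_max = hf - φ

First, calculate the photon energy:
E_photon = hf = (6.626×10⁻³⁴ J·s)(1.461e+15 Hz)
E_photon = 6.0422 eV

Then, the maximum kinetic energy:
KE_max = E_photon - φ = 6.0422 eV - 3.22 eV = 2.8222 eV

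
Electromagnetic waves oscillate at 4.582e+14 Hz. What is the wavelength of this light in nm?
654.28 nm

Using the wave equation: c = fλ

Solving for wavelength:
λ = c/f = (3×10⁸ m/s) / (4.582e+14 Hz)
λ = 654.28 nm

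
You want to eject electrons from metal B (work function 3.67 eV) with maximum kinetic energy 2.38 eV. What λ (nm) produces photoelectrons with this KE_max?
204.93 nm

From Einstein's equation: KE_max = hc/λ - φ

Rearranging for λ:
hc/λ = KE_max + φ
λ = hc/(KE_max + φ)

Required photon energy:
E_photon = KE_max + φ = 2.38 + 3.67 = 6.05 eV

Required wavelength:
λ = hc/E_photon = (6.626×10⁻³⁴)(3×10⁸) / (6.05 × 1.602×10⁻¹⁹)
λ = 204.93 nm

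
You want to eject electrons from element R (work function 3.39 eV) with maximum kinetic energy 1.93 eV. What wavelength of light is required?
233.05 nm

From Einstein's equation: KE_max = hc/λ - φ

Rearranging for λ:
hc/λ = KE_max + φ
λ = hc/(KE_max + φ)

Required photon energy:
E_photon = KE_max + φ = 1.93 + 3.39 = 5.32 eV

Required wavelength:
λ = hc/E_photon = (6.626×10⁻³⁴)(3×10⁸) / (5.32 × 1.602×10⁻¹⁹)
λ = 233.05 nm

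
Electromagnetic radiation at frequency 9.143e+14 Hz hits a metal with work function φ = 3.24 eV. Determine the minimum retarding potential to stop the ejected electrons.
0.5412 V

The stopping potential V_s satisfies: eV_s = KE_max

First, find KE_max using Einstein's equation:
E_photon = hf = (6.626×10⁻³⁴ J·s)(9.143e+14 Hz) = 3.7812 eV
KE_max = E_photon - φ = 3.7812 - 3.24 = 0.5412 eV

Since eV_s = KE_max:
V_s = KE_max/e = 0.5412 V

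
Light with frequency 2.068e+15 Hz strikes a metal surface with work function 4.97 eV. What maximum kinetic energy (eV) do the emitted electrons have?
3.5826 eV

Using Einstein's photoelectric equation: KE_max = hf - φ

First, calculate the photon energy:
E_photon = hf = (6.626×10⁻³⁴ J·s)(2.068e+15 Hz)
E_photon = 8.5526 eV

Then, the maximum kinetic energy:
KE_max = E_photon - φ = 8.5526 eV - 4.97 eV = 3.5826 eV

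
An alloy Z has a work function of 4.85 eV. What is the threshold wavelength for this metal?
255.64 nm

The threshold wavelength is when the photon energy equals the work function:
hc/λ₀ = φ

Solving for λ₀:
λ₀ = hc/φ = (6.626×10⁻³⁴ J·s)(3×10⁸ m/s) / (4.85 eV × 1.602×10⁻¹⁹ J/eV)
λ₀ = 255.64 nm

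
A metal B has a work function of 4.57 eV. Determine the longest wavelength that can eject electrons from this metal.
271.30 nm

The threshold wavelength is when the photon energy equals the work function:
hc/λ₀ = φ

Solving for λ₀:
λ₀ = hc/φ = (6.626×10⁻³⁴ J·s)(3×10⁸ m/s) / (4.57 eV × 1.602×10⁻¹⁹ J/eV)
λ₀ = 271.30 nm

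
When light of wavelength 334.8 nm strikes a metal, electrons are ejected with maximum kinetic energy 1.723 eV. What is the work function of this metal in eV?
1.98 eV

From Einstein's photoelectric equation: KE_max = hf - φ = hc/λ - φ

Rearranging for φ:
φ = hc/λ - KE_max

Calculate photon energy:
E_photon = hc/λ = 3.7032 eV

Therefore:
φ = 3.7032 - 1.723 = 1.98 eV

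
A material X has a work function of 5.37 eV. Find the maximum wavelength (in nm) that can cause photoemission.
230.88 nm

The threshold wavelength is when the photon energy equals the work function:
hc/λ₀ = φ

Solving for λ₀:
λ₀ = hc/φ = (6.626×10⁻³⁴ J·s)(3×10⁸ m/s) / (5.37 eV × 1.602×10⁻¹⁹ J/eV)
λ₀ = 230.88 nm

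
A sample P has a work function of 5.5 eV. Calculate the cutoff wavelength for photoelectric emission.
225.43 nm

The threshold wavelength is when the photon energy equals the work function:
hc/λ₀ = φ

Solving for λ₀:
λ₀ = hc/φ = (6.626×10⁻³⁴ J·s)(3×10⁸ m/s) / (5.5 eV × 1.602×10⁻¹⁹ J/eV)
λ₀ = 225.43 nm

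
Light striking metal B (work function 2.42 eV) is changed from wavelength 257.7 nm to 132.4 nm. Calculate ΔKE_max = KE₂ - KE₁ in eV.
4.5532 eV

Using Einstein's equation: KE_max = hc/λ - φ

For λ₁ = 257.7 nm:
KE₁ = hc/λ₁ - φ = 4.8112 - 2.42 = 2.3912 eV

For λ₂ = 132.4 nm:
KE₂ = hc/λ₂ - φ = 9.3644 - 2.42 = 6.9444 eV

Change in KE:
ΔKE = KE₂ - KE₁ = 6.9444 - 2.3912 = 4.5532 eV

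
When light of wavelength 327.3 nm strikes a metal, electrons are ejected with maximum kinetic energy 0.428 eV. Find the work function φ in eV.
3.36 eV

From Einstein's photoelectric equation: KE_max = hf - φ = hc/λ - φ

Rearranging for φ:
φ = hc/λ - KE_max

Calculate photon energy:
E_photon = hc/λ = 3.7881 eV

Therefore:
φ = 3.7881 - 0.428 = 3.36 eV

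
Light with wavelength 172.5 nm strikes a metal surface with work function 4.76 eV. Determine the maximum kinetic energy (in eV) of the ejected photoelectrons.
2.4275 eV

Using Einstein's photoelectric equation: KE_max = hf - φ = hc/λ - φ

First, calculate the photon energy:
E_photon = hc/λ = (6.626×10⁻³⁴ J·s)(3×10⁸ m/s) / (172.5×10⁻⁹ m)
E_photon = 7.1875 eV

Then, the maximum kinetic energy:
KE_max = E_photon - φ = 7.1875 eV - 4.76 eV = 2.4275 eV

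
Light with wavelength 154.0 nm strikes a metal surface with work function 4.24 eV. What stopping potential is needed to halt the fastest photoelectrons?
3.8109 V

The stopping potential V_s satisfies: eV_s = KE_max

First, find KE_max using Einstein's equation:
E_photon = hc/λ = 8.0509 eV
KE_max = E_photon - φ = 8.0509 - 4.24 = 3.8109 eV

Since eV_s = KE_max:
V_s = KE_max/e = 3.8109 V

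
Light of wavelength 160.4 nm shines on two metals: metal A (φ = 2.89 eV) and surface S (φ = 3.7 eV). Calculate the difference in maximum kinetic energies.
0.8100 eV

Using KE_max = hc/λ - φ for each metal:

Photon energy: E = hc/λ = 7.7297 eV

For metal A (φ₁ = 2.89 eV):
KE₁ = E - φ₁ = 7.7297 - 2.89 = 4.8397 eV

For surface S (φ₂ = 3.7 eV):
KE₂ = E - φ₂ = 7.7297 - 3.7 = 4.0297 eV

Difference:
ΔKE = KE₁ - KE₂ = 4.8397 - 4.0297 = 0.8100 eV

Note: The difference equals the difference in work functions: 3.7 - 2.89 = 0.81 eV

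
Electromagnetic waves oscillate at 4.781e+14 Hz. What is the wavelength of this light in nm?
627.05 nm

Using the wave equation: c = fλ

Solving for wavelength:
λ = c/f = (3×10⁸ m/s) / (4.781e+14 Hz)
λ = 627.05 nm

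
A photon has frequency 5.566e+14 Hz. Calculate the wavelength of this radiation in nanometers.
538.61 nm

Using the wave equation: c = fλ

Solving for wavelength:
λ = c/f = (3×10⁸ m/s) / (5.566e+14 Hz)
λ = 538.61 nm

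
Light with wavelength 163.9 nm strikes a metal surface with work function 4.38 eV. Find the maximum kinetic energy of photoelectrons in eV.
3.1846 eV

Using Einstein's photoelectric equation: KE_max = hf - φ = hc/λ - φ

First, calculate the photon energy:
E_photon = hc/λ = (6.626×10⁻³⁴ J·s)(3×10⁸ m/s) / (163.9×10⁻⁹ m)
E_photon = 7.5646 eV

Then, the maximum kinetic energy:
KE_max = E_photon - φ = 7.5646 eV - 4.38 eV = 3.1846 eV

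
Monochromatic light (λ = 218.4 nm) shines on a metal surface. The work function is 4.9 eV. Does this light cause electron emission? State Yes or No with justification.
Yes

For photoemission, the photon energy must exceed the work function.

Photon energy: E = hc/λ = 5.6769 eV
Work function: φ = 4.9 eV

Since E_photon (5.6769 eV) > φ (4.9 eV), photoemission WILL occur.
The threshold wavelength is λ₀ = hc/φ = 253.0 nm.
Since 218.4 nm < 253.0 nm, the light has sufficient energy.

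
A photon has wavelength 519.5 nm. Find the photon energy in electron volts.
2.3866 eV

Using E = hf = hc/λ:

E = hc/λ = (6.626×10⁻³⁴ J·s)(3×10⁸ m/s) / (519.5×10⁻⁹ m)
E = 2.3866 eV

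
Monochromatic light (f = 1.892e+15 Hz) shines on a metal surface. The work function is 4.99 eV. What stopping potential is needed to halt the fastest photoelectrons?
2.8347 V

The stopping potential V_s satisfies: eV_s = KE_max

First, find KE_max using Einstein's equation:
E_photon = hf = (6.626×10⁻³⁴ J·s)(1.892e+15 Hz) = 7.8247 eV
KE_max = E_photon - φ = 7.8247 - 4.99 = 2.8347 eV

Since eV_s = KE_max:
V_s = KE_max/e = 2.8347 V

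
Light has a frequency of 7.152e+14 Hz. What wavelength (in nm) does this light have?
419.17 nm

Using the wave equation: c = fλ

Solving for wavelength:
λ = c/f = (3×10⁸ m/s) / (7.152e+14 Hz)
λ = 419.17 nm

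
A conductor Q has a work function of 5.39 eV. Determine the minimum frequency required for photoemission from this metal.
1.3033e+15 Hz

The threshold frequency is when the photon energy equals the work function:
hf₀ = φ

Solving for f₀:
f₀ = φ/h = (5.39 eV × 1.602×10⁻¹⁹ J/eV) / (6.626×10⁻³⁴ J·s)
f₀ = 1.3033e+15 Hz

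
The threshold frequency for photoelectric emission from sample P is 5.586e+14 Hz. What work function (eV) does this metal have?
2.31 eV

At the threshold frequency, photon energy equals work function:
φ = hf₀

Calculating:
φ = (6.626×10⁻³⁴ J·s)(5.586e+14 Hz)
φ = 2.31 eV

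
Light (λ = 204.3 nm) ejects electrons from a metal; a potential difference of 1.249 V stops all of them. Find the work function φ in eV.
4.82 eV

The stopping potential gives the maximum kinetic energy: KE_max = eV_s = 1.249 eV

From Einstein's photoelectric equation: KE_max = hc/λ - φ
Rearranging: φ = hc/λ - KE_max

Calculate photon energy:
E_photon = hc/λ = (6.626×10⁻³⁴ J·s)(3×10⁸ m/s) / (204.3×10⁻⁹ m) = 6.0687 eV

Therefore:
φ = 6.0687 - 1.249 = 4.82 eV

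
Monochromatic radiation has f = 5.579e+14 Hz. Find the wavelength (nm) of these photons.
537.36 nm

Using the wave equation: c = fλ

Solving for wavelength:
λ = c/f = (3×10⁸ m/s) / (5.579e+14 Hz)
λ = 537.36 nm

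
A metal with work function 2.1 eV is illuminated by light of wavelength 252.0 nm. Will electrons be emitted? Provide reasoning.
Yes

For photoemission, the photon energy must exceed the work function.

Photon energy: E = hc/λ = 4.9200 eV
Work function: φ = 2.1 eV

Since E_photon (4.9200 eV) > φ (2.1 eV), photoemission WILL occur.
The threshold wavelength is λ₀ = hc/φ = 590.4 nm.
Since 252.0 nm < 590.4 nm, the light has sufficient energy.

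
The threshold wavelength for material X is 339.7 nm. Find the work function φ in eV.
3.65 eV

At the threshold wavelength, photon energy equals work function:
φ = hc/λ₀

Calculating:
φ = (6.626×10⁻³⁴ J·s)(3×10⁸ m/s) / (339.7×10⁻⁹ m)
φ = 3.65 eV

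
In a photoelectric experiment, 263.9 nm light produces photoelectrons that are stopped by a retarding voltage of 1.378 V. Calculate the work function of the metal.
3.32 eV

The stopping potential gives the maximum kinetic energy: KE_max = eV_s = 1.378 eV

From Einstein's photoelectric equation: KE_max = hc/λ - φ
Rearranging: φ = hc/λ - KE_max

Calculate photon energy:
E_photon = hc/λ = (6.626×10⁻³⁴ J·s)(3×10⁸ m/s) / (263.9×10⁻⁹ m) = 4.6982 eV

Therefore:
φ = 4.6982 - 1.378 = 3.32 eV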